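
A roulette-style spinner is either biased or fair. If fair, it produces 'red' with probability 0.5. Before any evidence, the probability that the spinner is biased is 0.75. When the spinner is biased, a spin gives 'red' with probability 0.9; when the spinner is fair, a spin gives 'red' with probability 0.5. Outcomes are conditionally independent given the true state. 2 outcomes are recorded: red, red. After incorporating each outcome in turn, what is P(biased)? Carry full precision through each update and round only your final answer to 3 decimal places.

After 'red': P(biased) = 0.9·0.7500 / (0.9·0.7500 + 0.5·0.2500) ≈ 0.8438
After 'red': P(biased) = 0.9·0.8438 / (0.9·0.8438 + 0.5·0.1562) ≈ 0.9067

0.907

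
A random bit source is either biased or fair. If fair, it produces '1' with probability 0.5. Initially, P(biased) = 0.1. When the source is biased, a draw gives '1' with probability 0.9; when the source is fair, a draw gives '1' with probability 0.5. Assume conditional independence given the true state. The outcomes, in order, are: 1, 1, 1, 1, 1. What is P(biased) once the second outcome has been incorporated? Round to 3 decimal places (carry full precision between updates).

After '1': P(biased) = 0.9·0.1000 / (0.9·0.1000 + 0.5·0.9000) ≈ 0.1667
After '1': P(biased) = 0.9·0.1667 / (0.9·0.1667 + 0.5·0.8333) ≈ 0.2647

0.265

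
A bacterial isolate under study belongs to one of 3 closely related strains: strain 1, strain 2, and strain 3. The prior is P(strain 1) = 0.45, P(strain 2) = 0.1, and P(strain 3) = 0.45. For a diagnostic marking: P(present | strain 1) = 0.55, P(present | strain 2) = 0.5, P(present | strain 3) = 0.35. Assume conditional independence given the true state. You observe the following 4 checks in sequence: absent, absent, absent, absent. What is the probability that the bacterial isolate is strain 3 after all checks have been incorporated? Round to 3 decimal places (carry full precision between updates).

Each posterior becomes the prior for the next update.
After 'absent': normaliser = 0.45·0.4500 + 0.5·0.1000 + 0.65·0.4500; P(strain 1) ≈ 0.3716, P(strain 2) ≈ 0.0917, P(strain 3) ≈ 0.5367
After 'absent': normaliser = 0.45·0.3716 + 0.5·0.0917 + 0.65·0.5367; P(strain 1) ≈ 0.2976, P(strain 2) ≈ 0.0816, P(strain 3) ≈ 0.6208
After 'absent': normaliser = 0.45·0.2976 + 0.5·0.0816 + 0.65·0.6208; P(strain 1) ≈ 0.2316, P(strain 2) ≈ 0.0706, P(strain 3) ≈ 0.6979
After 'absent': normaliser = 0.45·0.2316 + 0.5·0.0706 + 0.65·0.6979; P(strain 1) ≈ 0.1757, P(strain 2) ≈ 0.0595, P(strain 3) ≈ 0.7648

0.765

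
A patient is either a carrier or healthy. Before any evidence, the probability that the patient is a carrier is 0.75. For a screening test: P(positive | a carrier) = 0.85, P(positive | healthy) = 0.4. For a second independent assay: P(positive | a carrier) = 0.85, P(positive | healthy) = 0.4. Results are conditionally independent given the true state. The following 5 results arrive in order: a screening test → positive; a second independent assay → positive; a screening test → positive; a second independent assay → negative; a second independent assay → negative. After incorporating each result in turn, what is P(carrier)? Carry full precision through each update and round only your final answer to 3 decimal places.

Each posterior becomes the prior for the next update.
After a screening test='positive': P(carrier) = 0.85·0.7500 / (0.85·0.7500 + 0.4·0.2500) ≈ 0.8644
After a second independent assay='positive': P(carrier) = 0.85·0.8644 / (0.85·0.8644 + 0.4·0.1356) ≈ 0.9313
After a screening test='positive': P(carrier) = 0.85·0.9313 / (0.85·0.9313 + 0.4·0.0687) ≈ 0.9664
After a second independent assay='negative': P(carrier) = 0.15·0.9664 / (0.15·0.9664 + 0.6·0.0336) ≈ 0.8780
After a second independent assay='negative': P(carrier) = 0.15·0.8780 / (0.15·0.8780 + 0.6·0.1220) ≈ 0.6428

0.643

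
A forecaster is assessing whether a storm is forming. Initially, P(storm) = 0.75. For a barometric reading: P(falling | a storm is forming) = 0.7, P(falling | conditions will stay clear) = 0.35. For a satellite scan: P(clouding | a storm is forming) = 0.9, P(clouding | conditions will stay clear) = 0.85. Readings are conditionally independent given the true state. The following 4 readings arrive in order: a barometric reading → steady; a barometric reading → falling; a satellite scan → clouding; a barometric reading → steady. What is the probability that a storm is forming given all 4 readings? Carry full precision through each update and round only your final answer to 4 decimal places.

After a barometric reading='steady': P(storm) = 0.3·0.7500 / (0.3·0.7500 + 0.65·0.2500) ≈ 0.5806
After a barometric reading='falling': P(storm) = 0.7·0.5806 / (0.7·0.5806 + 0.35·0.4194) ≈ 0.7347
After a satellite scan='clouding': P(storm) = 0.9·0.7347 / (0.9·0.7347 + 0.85·0.2653) ≈ 0.7457
After a barometric reading='steady': P(storm) = 0.3·0.7457 / (0.3·0.7457 + 0.65·0.2543) ≈ 0.5751

0.5751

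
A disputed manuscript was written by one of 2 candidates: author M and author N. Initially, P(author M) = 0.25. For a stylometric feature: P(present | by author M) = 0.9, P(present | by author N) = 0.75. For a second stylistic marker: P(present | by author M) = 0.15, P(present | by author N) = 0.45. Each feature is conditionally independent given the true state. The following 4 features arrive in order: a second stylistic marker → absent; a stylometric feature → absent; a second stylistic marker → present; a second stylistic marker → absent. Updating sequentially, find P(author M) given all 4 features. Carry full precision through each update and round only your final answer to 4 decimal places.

After a second stylistic marker='absent': P(author M) = 0.85·0.2500 / (0.85·0.2500 + 0.55·0.7500) ≈ 0.3400
After a stylometric feature='absent': P(author M) = 0.1·0.3400 / (0.1·0.3400 + 0.25·0.6600) ≈ 0.1709
After a second stylistic marker='present': P(author M) = 0.15·0.1709 / (0.15·0.1709 + 0.45·0.8291) ≈ 0.0643
After a second stylistic marker='absent': P(author M) = 0.85·0.0643 / (0.85·0.0643 + 0.55·0.9357) ≈ 0.0960

0.0960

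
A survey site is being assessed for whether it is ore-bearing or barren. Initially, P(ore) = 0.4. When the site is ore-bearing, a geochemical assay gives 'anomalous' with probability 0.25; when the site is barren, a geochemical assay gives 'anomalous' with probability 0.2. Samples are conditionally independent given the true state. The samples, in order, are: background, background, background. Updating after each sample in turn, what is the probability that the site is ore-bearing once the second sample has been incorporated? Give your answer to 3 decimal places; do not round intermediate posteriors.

0.369

After 'background': P(ore) = 0.75·0.4000 / (0.75·0.4000 + 0.8·0.6000) ≈ 0.3846
After 'background': P(ore) = 0.75·0.3846 / (0.75·0.3846 + 0.8·0.6154) ≈ 0.3695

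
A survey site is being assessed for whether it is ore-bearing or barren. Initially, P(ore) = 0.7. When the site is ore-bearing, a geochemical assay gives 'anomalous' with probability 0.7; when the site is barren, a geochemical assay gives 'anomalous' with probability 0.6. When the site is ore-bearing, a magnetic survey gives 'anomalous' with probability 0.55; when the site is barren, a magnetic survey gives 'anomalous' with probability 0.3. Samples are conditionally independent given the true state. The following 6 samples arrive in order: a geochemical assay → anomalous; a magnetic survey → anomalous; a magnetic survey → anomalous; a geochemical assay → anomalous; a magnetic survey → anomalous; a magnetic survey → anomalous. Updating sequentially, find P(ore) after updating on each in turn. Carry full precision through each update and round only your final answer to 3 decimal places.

0.973

After a geochemical assay='anomalous': P(ore) = 0.7·0.7000 / (0.7·0.7000 + 0.6·0.3000) ≈ 0.7313
After a magnetic survey='anomalous': P(ore) = 0.55·0.7313 / (0.55·0.7313 + 0.3·0.2687) ≈ 0.8331
After a magnetic survey='anomalous': P(ore) = 0.55·0.8331 / (0.55·0.8331 + 0.3·0.1669) ≈ 0.9015
After a geochemical assay='anomalous': P(ore) = 0.7·0.9015 / (0.7·0.9015 + 0.6·0.0985) ≈ 0.9143
After a magnetic survey='anomalous': P(ore) = 0.55·0.9143 / (0.55·0.9143 + 0.3·0.0857) ≈ 0.9514
After a magnetic survey='anomalous': P(ore) = 0.55·0.9514 / (0.55·0.9514 + 0.3·0.0486) ≈ 0.9729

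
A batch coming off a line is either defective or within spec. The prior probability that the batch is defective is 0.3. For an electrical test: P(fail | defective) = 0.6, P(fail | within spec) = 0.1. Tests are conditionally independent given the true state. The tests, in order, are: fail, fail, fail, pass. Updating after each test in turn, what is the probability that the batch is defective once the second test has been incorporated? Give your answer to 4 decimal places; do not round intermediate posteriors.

0.9391

After 'fail': P(defective) = 0.6·0.3000 / (0.6·0.3000 + 0.1·0.7000) ≈ 0.7200
After 'fail': P(defective) = 0.6·0.7200 / (0.6·0.7200 + 0.1·0.2800) ≈ 0.9391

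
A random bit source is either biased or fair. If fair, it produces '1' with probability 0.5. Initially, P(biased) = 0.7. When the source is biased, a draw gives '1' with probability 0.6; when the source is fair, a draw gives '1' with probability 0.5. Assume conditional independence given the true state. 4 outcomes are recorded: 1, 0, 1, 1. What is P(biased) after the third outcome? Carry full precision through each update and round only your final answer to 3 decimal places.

After '1': P(biased) = 0.6·0.7000 / (0.6·0.7000 + 0.5·0.3000) ≈ 0.7368
After '0': P(biased) = 0.4·0.7368 / (0.4·0.7368 + 0.5·0.2632) ≈ 0.6914
After '1': P(biased) = 0.6·0.6914 / (0.6·0.6914 + 0.5·0.3086) ≈ 0.7289

0.729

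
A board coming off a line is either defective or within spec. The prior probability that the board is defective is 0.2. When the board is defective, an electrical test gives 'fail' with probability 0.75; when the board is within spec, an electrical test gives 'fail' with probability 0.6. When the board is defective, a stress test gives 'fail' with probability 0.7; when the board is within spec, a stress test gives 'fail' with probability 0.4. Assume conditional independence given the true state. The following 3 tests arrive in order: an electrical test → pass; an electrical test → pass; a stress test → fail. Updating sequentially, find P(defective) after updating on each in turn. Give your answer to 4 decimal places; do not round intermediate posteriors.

After an electrical test='pass': P(defective) = 0.25·0.2000 / (0.25·0.2000 + 0.4·0.8000) ≈ 0.1351
After an electrical test='pass': P(defective) = 0.25·0.1351 / (0.25·0.1351 + 0.4·0.8649) ≈ 0.0890
After a stress test='fail': P(defective) = 0.7·0.0890 / (0.7·0.0890 + 0.4·0.9110) ≈ 0.1460

0.1460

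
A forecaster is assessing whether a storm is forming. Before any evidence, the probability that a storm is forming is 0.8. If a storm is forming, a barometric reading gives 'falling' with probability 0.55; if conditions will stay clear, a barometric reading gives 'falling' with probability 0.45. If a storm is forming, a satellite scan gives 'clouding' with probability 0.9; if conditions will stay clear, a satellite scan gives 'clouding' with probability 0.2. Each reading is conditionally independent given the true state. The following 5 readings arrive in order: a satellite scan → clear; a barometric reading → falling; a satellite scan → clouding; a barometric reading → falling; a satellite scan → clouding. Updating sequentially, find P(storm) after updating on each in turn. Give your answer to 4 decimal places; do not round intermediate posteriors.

0.9380

After a satellite scan='clear': P(storm) = 0.1·0.8000 / (0.1·0.8000 + 0.8·0.2000) ≈ 0.3333
After a barometric reading='falling': P(storm) = 0.55·0.3333 / (0.55·0.3333 + 0.45·0.6667) ≈ 0.3793
After a satellite scan='clouding': P(storm) = 0.9·0.3793 / (0.9·0.3793 + 0.2·0.6207) ≈ 0.7333
After a barometric reading='falling': P(storm) = 0.55·0.7333 / (0.55·0.7333 + 0.45·0.2667) ≈ 0.7707
After a satellite scan='clouding': P(storm) = 0.9·0.7707 / (0.9·0.7707 + 0.2·0.2293) ≈ 0.9380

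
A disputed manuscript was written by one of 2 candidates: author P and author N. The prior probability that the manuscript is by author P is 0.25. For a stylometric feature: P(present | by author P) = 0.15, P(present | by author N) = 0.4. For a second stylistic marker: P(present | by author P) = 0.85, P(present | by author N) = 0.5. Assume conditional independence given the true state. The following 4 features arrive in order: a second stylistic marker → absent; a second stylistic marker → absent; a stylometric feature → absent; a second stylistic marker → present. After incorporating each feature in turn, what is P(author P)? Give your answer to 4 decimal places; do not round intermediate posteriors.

Apply Bayes' rule sequentially, carrying P(author P) forward.
After a second stylistic marker='absent': P(author P) = 0.15·0.2500 / (0.15·0.2500 + 0.5·0.7500) ≈ 0.0909
After a second stylistic marker='absent': P(author P) = 0.15·0.0909 / (0.15·0.0909 + 0.5·0.9091) ≈ 0.0291
After a stylometric feature='absent': P(author P) = 0.85·0.0291 / (0.85·0.0291 + 0.6·0.9709) ≈ 0.0408
After a second stylistic marker='present': P(author P) = 0.85·0.0408 / (0.85·0.0408 + 0.5·0.9592) ≈ 0.0674

0.0674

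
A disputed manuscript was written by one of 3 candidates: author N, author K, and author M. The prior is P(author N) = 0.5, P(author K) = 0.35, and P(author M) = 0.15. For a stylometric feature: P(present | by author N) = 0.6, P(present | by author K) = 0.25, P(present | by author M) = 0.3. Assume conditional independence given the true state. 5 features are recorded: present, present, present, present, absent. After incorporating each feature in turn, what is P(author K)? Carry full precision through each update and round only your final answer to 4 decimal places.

After 'present': normaliser = 0.6·0.5000 + 0.25·0.3500 + 0.3·0.1500; P(author N) ≈ 0.6936, P(author K) ≈ 0.2023, P(author M) ≈ 0.1040
After 'present': normaliser = 0.6·0.6936 + 0.25·0.2023 + 0.3·0.1040; P(author N) ≈ 0.8358, P(author K) ≈ 0.1016, P(author M) ≈ 0.0627
After 'present': normaliser = 0.6·0.8358 + 0.25·0.1016 + 0.3·0.0627; P(author N) ≈ 0.9190, P(author K) ≈ 0.0465, P(author M) ≈ 0.0345
After 'present': normaliser = 0.6·0.9190 + 0.25·0.0465 + 0.3·0.0345; P(author N) ≈ 0.9617, P(author K) ≈ 0.0203, P(author M) ≈ 0.0180
After 'absent': normaliser = 0.4·0.9617 + 0.75·0.0203 + 0.7·0.0180; P(author N) ≈ 0.9325, P(author K) ≈ 0.0369, P(author M) ≈ 0.0306

0.0369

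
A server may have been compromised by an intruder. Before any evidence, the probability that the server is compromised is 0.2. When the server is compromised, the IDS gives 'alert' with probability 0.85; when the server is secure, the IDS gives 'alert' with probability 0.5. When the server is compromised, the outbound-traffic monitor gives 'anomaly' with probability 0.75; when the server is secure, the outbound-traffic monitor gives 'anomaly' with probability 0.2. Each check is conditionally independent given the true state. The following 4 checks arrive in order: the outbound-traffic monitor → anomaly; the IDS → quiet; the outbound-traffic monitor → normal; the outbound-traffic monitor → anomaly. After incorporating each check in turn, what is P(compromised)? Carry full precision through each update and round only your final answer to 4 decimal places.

After the outbound-traffic monitor='anomaly': P(compromised) = 0.75·0.2000 / (0.75·0.2000 + 0.2·0.8000) ≈ 0.4839
After the IDS='quiet': P(compromised) = 0.15·0.4839 / (0.15·0.4839 + 0.5·0.5161) ≈ 0.2195
After the outbound-traffic monitor='normal': P(compromised) = 0.25·0.2195 / (0.25·0.2195 + 0.8·0.7805) ≈ 0.0808
After the outbound-traffic monitor='anomaly': P(compromised) = 0.75·0.0808 / (0.75·0.0808 + 0.2·0.9192) ≈ 0.2479

0.2479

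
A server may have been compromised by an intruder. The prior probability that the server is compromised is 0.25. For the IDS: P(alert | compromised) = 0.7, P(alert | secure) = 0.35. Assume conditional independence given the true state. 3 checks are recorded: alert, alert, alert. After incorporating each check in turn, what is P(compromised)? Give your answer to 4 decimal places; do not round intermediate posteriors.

Each posterior becomes the prior for the next update.
After 'alert': P(compromised) = 0.7·0.2500 / (0.7·0.2500 + 0.35·0.7500) ≈ 0.4000
After 'alert': P(compromised) = 0.7·0.4000 / (0.7·0.4000 + 0.35·0.6000) ≈ 0.5714
After 'alert': P(compromised) = 0.7·0.5714 / (0.7·0.5714 + 0.35·0.4286) ≈ 0.7273

0.7273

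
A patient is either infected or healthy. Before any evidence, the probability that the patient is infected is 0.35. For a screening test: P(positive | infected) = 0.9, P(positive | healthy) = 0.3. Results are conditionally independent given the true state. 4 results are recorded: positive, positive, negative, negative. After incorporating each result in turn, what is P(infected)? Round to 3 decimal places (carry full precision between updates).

After 'positive': P(infected) = 0.9·0.3500 / (0.9·0.3500 + 0.3·0.6500) ≈ 0.6176
After 'positive': P(infected) = 0.9·0.6176 / (0.9·0.6176 + 0.3·0.3824) ≈ 0.8289
After 'negative': P(infected) = 0.1·0.8289 / (0.1·0.8289 + 0.7·0.1711) ≈ 0.4091
After 'negative': P(infected) = 0.1·0.4091 / (0.1·0.4091 + 0.7·0.5909) ≈ 0.0900

0.090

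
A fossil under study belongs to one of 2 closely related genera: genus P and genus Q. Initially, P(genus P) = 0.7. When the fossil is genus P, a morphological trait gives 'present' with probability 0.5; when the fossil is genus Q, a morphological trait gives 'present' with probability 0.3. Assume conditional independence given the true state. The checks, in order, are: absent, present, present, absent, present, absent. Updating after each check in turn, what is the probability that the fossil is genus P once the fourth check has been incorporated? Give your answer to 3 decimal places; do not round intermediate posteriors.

0.768

After 'absent': P(genus P) = 0.5·0.7000 / (0.5·0.7000 + 0.7·0.3000) ≈ 0.6250
After 'present': P(genus P) = 0.5·0.6250 / (0.5·0.6250 + 0.3·0.3750) ≈ 0.7353
After 'present': P(genus P) = 0.5·0.7353 / (0.5·0.7353 + 0.3·0.2647) ≈ 0.8224
After 'absent': P(genus P) = 0.5·0.8224 / (0.5·0.8224 + 0.7·0.1776) ≈ 0.7678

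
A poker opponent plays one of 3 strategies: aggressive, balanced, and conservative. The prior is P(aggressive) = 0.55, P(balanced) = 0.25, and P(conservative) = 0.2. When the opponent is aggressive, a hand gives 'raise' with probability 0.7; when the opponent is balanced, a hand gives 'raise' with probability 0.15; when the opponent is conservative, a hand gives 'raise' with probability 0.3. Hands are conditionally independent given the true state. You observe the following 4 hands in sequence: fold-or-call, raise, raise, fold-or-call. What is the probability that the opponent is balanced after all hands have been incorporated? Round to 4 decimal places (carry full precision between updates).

0.1094

After 'fold-or-call': normaliser = 0.3·0.5500 + 0.85·0.2500 + 0.7·0.2000; P(aggressive) ≈ 0.3188, P(balanced) ≈ 0.4106, P(conservative) ≈ 0.2705
After 'raise': normaliser = 0.7·0.3188 + 0.15·0.4106 + 0.3·0.2705; P(aggressive) ≈ 0.6099, P(balanced) ≈ 0.1683, P(conservative) ≈ 0.2218
After 'raise': normaliser = 0.7·0.6099 + 0.15·0.1683 + 0.3·0.2218; P(aggressive) ≈ 0.8231, P(balanced) ≈ 0.0487, P(conservative) ≈ 0.1283
After 'fold-or-call': normaliser = 0.3·0.8231 + 0.85·0.0487 + 0.7·0.1283; P(aggressive) ≈ 0.6531, P(balanced) ≈ 0.1094, P(conservative) ≈ 0.2375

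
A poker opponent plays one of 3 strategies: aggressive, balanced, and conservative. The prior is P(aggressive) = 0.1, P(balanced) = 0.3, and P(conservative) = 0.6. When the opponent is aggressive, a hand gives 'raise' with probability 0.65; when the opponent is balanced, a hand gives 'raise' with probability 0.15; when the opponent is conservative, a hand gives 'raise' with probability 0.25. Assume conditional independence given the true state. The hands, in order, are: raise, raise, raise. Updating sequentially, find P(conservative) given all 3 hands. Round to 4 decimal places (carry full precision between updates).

After 'raise': normaliser = 0.65·0.1000 + 0.15·0.3000 + 0.25·0.6000; P(aggressive) ≈ 0.2500, P(balanced) ≈ 0.1731, P(conservative) ≈ 0.5769
After 'raise': normaliser = 0.65·0.2500 + 0.15·0.1731 + 0.25·0.5769; P(aggressive) ≈ 0.4884, P(balanced) ≈ 0.0780, P(conservative) ≈ 0.4335
After 'raise': normaliser = 0.65·0.4884 + 0.15·0.0780 + 0.25·0.4335; P(aggressive) ≈ 0.7256, P(balanced) ≈ 0.0268, P(conservative) ≈ 0.2477

0.2477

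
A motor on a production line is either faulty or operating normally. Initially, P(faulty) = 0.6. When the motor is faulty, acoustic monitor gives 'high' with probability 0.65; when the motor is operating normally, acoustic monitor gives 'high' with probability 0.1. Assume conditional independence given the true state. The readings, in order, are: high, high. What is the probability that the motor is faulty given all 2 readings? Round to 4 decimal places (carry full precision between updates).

After 'high': P(faulty) = 0.65·0.6000 / (0.65·0.6000 + 0.1·0.4000) ≈ 0.9070
After 'high': P(faulty) = 0.65·0.9070 / (0.65·0.9070 + 0.1·0.0930) ≈ 0.9845

0.9845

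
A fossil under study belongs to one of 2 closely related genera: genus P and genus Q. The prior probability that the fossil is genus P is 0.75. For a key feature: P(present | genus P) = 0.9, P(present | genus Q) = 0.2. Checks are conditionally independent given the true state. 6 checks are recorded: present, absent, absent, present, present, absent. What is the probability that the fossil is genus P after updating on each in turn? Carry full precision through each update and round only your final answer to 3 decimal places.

0.348

After 'present': P(genus P) = 0.9·0.7500 / (0.9·0.7500 + 0.2·0.2500) ≈ 0.9310
After 'absent': P(genus P) = 0.1·0.9310 / (0.1·0.9310 + 0.8·0.0690) ≈ 0.6279
After 'absent': P(genus P) = 0.1·0.6279 / (0.1·0.6279 + 0.8·0.3721) ≈ 0.1742
After 'present': P(genus P) = 0.9·0.1742 / (0.9·0.1742 + 0.2·0.8258) ≈ 0.4870
After 'present': P(genus P) = 0.9·0.4870 / (0.9·0.4870 + 0.2·0.5130) ≈ 0.8103
After 'absent': P(genus P) = 0.1·0.8103 / (0.1·0.8103 + 0.8·0.1897) ≈ 0.3481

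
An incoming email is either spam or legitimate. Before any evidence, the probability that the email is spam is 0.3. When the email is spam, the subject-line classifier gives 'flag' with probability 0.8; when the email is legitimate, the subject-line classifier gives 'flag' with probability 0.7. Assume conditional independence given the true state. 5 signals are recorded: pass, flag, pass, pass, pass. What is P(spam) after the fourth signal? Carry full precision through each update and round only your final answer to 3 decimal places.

0.127

After 'pass': P(spam) = 0.2·0.3000 / (0.2·0.3000 + 0.3·0.7000) ≈ 0.2222
After 'flag': P(spam) = 0.8·0.2222 / (0.8·0.2222 + 0.7·0.7778) ≈ 0.2462
After 'pass': P(spam) = 0.2·0.2462 / (0.2·0.2462 + 0.3·0.7538) ≈ 0.1788
After 'pass': P(spam) = 0.2·0.1788 / (0.2·0.1788 + 0.3·0.8212) ≈ 0.1267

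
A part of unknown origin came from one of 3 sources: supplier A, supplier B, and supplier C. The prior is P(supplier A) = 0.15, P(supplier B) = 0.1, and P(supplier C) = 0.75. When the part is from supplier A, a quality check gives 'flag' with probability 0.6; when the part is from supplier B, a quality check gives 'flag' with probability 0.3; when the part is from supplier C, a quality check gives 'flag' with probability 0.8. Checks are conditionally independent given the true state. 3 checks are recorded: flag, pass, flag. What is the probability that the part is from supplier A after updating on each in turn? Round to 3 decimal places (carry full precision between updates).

0.174

Each posterior becomes the prior for the next update.
After 'flag': normaliser = 0.6·0.1500 + 0.3·0.1000 + 0.8·0.7500; P(supplier A) ≈ 0.1250, P(supplier B) ≈ 0.0417, P(supplier C) ≈ 0.8333
After 'pass': normaliser = 0.4·0.1250 + 0.7·0.0417 + 0.2·0.8333; P(supplier A) ≈ 0.2034, P(supplier B) ≈ 0.1186, P(supplier C) ≈ 0.6780
After 'flag': normaliser = 0.6·0.2034 + 0.3·0.1186 + 0.8·0.6780; P(supplier A) ≈ 0.1743, P(supplier B) ≈ 0.0508, P(supplier C) ≈ 0.7748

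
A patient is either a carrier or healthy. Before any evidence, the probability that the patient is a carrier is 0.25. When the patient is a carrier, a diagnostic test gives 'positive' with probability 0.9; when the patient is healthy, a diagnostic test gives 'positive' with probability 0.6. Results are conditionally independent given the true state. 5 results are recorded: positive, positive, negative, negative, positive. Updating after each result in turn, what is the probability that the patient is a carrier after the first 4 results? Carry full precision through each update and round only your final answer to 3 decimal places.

Each posterior becomes the prior for the next update.
After 'positive': P(carrier) = 0.9·0.2500 / (0.9·0.2500 + 0.6·0.7500) ≈ 0.3333
After 'positive': P(carrier) = 0.9·0.3333 / (0.9·0.3333 + 0.6·0.6667) ≈ 0.4286
After 'negative': P(carrier) = 0.1·0.4286 / (0.1·0.4286 + 0.4·0.5714) ≈ 0.1579
After 'negative': P(carrier) = 0.1·0.1579 / (0.1·0.1579 + 0.4·0.8421) ≈ 0.0448

0.045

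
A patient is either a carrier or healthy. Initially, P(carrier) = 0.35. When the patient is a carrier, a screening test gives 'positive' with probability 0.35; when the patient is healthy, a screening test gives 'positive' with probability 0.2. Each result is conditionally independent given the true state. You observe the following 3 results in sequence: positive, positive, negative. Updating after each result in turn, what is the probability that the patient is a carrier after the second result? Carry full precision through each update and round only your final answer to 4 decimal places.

0.6225

Apply Bayes' rule sequentially, carrying P(carrier) forward.
After 'positive': P(carrier) = 0.35·0.3500 / (0.35·0.3500 + 0.2·0.6500) ≈ 0.4851
After 'positive': P(carrier) = 0.35·0.4851 / (0.35·0.4851 + 0.2·0.5149) ≈ 0.6225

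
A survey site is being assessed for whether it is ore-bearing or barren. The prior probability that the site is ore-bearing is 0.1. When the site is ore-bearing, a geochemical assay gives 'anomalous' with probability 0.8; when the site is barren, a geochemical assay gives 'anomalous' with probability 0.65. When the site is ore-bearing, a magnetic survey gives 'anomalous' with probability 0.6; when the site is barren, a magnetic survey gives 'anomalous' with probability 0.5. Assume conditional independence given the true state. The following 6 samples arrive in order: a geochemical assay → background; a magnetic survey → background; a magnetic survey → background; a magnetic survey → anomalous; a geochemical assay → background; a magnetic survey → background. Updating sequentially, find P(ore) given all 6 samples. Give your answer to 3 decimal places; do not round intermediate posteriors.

0.022

After a geochemical assay='background': P(ore) = 0.2·0.1000 / (0.2·0.1000 + 0.35·0.9000) ≈ 0.0597
After a magnetic survey='background': P(ore) = 0.4·0.0597 / (0.4·0.0597 + 0.5·0.9403) ≈ 0.0483
After a magnetic survey='background': P(ore) = 0.4·0.0483 / (0.4·0.0483 + 0.5·0.9517) ≈ 0.0390
After a magnetic survey='anomalous': P(ore) = 0.6·0.0390 / (0.6·0.0390 + 0.5·0.9610) ≈ 0.0465
After a geochemical assay='background': P(ore) = 0.2·0.0465 / (0.2·0.0465 + 0.35·0.9535) ≈ 0.0271
After a magnetic survey='background': P(ore) = 0.4·0.0271 / (0.4·0.0271 + 0.5·0.9729) ≈ 0.0218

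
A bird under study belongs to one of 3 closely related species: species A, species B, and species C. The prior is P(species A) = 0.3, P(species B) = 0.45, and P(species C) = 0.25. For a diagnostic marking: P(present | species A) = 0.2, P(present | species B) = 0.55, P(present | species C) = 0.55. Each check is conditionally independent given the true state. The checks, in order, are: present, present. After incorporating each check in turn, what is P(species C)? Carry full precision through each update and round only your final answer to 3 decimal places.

After 'present': normaliser = 0.2·0.3000 + 0.55·0.4500 + 0.55·0.2500; P(species A) ≈ 0.1348, P(species B) ≈ 0.5562, P(species C) ≈ 0.3090
After 'present': normaliser = 0.2·0.1348 + 0.55·0.5562 + 0.55·0.3090; P(species A) ≈ 0.0536, P(species B) ≈ 0.6084, P(species C) ≈ 0.3380

0.338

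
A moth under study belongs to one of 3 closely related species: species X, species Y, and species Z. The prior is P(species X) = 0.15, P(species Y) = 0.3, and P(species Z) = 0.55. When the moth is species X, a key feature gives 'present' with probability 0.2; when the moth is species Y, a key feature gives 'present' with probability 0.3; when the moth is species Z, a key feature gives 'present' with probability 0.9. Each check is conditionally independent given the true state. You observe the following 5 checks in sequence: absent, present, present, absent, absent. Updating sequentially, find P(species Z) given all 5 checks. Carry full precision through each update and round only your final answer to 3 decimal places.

After 'absent': normaliser = 0.8·0.1500 + 0.7·0.3000 + 0.1·0.5500; P(species X) ≈ 0.3117, P(species Y) ≈ 0.5455, P(species Z) ≈ 0.1429
After 'present': normaliser = 0.2·0.3117 + 0.3·0.5455 + 0.9·0.1429; P(species X) ≈ 0.1758, P(species Y) ≈ 0.4615, P(species Z) ≈ 0.3626
After 'present': normaliser = 0.2·0.1758 + 0.3·0.4615 + 0.9·0.3626; P(species X) ≈ 0.0703, P(species Y) ≈ 0.2769, P(species Z) ≈ 0.6527
After 'absent': normaliser = 0.8·0.0703 + 0.7·0.2769 + 0.1·0.6527; P(species X) ≈ 0.1784, P(species Y) ≈ 0.6146, P(species Z) ≈ 0.2070
After 'absent': normaliser = 0.8·0.1784 + 0.7·0.6146 + 0.1·0.2070; P(species X) ≈ 0.2404, P(species Y) ≈ 0.7247, P(species Z) ≈ 0.0349

0.035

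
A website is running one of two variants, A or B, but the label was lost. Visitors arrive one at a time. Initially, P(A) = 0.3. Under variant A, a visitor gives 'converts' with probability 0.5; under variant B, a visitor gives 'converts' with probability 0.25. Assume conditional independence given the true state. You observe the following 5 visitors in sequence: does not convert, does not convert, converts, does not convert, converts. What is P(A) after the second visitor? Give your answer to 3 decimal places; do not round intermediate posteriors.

0.160

After 'does not convert': P(A) = 0.5·0.3000 / (0.5·0.3000 + 0.75·0.7000) ≈ 0.2222
After 'does not convert': P(A) = 0.5·0.2222 / (0.5·0.2222 + 0.75·0.7778) ≈ 0.1600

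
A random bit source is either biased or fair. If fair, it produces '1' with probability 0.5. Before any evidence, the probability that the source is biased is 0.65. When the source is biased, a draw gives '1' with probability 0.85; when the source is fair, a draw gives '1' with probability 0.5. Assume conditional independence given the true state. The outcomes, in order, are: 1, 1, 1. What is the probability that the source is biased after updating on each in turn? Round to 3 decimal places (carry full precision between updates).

After '1': P(biased) = 0.85·0.6500 / (0.85·0.6500 + 0.5·0.3500) ≈ 0.7595
After '1': P(biased) = 0.85·0.7595 / (0.85·0.7595 + 0.5·0.2405) ≈ 0.8429
After '1': P(biased) = 0.85·0.8429 / (0.85·0.8429 + 0.5·0.1571) ≈ 0.9012

0.901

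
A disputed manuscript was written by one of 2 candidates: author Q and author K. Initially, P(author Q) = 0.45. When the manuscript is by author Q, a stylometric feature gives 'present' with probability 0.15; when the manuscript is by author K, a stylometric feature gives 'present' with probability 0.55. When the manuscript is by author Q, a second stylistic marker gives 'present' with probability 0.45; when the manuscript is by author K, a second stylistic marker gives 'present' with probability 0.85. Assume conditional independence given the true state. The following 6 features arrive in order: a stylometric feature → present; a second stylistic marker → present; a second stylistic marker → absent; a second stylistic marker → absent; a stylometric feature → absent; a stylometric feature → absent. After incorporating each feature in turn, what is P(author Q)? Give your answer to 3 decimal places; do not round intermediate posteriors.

Each posterior becomes the prior for the next update.
After a stylometric feature='present': P(author Q) = 0.15·0.4500 / (0.15·0.4500 + 0.55·0.5500) ≈ 0.1824
After a second stylistic marker='present': P(author Q) = 0.45·0.1824 / (0.45·0.1824 + 0.85·0.8176) ≈ 0.1057
After a second stylistic marker='absent': P(author Q) = 0.55·0.1057 / (0.55·0.1057 + 0.15·0.8943) ≈ 0.3022
After a second stylistic marker='absent': P(author Q) = 0.55·0.3022 / (0.55·0.3022 + 0.15·0.6978) ≈ 0.6136
After a stylometric feature='absent': P(author Q) = 0.85·0.6136 / (0.85·0.6136 + 0.45·0.3864) ≈ 0.7500
After a stylometric feature='absent': P(author Q) = 0.85·0.7500 / (0.85·0.7500 + 0.45·0.2500) ≈ 0.8500

0.850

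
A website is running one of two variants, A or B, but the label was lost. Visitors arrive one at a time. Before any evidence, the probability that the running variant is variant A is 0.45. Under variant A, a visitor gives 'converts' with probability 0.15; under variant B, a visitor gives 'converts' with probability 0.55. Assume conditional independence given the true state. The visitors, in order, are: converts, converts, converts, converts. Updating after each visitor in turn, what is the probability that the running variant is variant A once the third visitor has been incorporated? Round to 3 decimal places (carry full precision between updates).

After 'converts': P(A) = 0.15·0.4500 / (0.15·0.4500 + 0.55·0.5500) ≈ 0.1824
After 'converts': P(A) = 0.15·0.1824 / (0.15·0.1824 + 0.55·0.8176) ≈ 0.0574
After 'converts': P(A) = 0.15·0.0574 / (0.15·0.0574 + 0.55·0.9426) ≈ 0.0163

0.016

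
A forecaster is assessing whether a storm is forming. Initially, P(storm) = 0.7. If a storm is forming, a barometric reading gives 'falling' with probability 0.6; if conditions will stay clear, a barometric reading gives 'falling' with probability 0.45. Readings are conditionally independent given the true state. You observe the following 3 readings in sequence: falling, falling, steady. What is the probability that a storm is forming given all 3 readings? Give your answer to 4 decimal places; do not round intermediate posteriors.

0.7510

Each posterior becomes the prior for the next update.
After 'falling': P(storm) = 0.6·0.7000 / (0.6·0.7000 + 0.45·0.3000) ≈ 0.7568
After 'falling': P(storm) = 0.6·0.7568 / (0.6·0.7568 + 0.45·0.2432) ≈ 0.8058
After 'steady': P(storm) = 0.4·0.8058 / (0.4·0.8058 + 0.55·0.1942) ≈ 0.7510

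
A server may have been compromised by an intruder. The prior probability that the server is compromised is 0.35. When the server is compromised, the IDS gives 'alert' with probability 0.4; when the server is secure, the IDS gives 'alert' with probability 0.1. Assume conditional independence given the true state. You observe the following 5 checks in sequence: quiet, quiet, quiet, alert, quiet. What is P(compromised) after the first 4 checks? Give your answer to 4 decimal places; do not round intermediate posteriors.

Apply Bayes' rule sequentially, carrying P(compromised) forward.
After 'quiet': P(compromised) = 0.6·0.3500 / (0.6·0.3500 + 0.9·0.6500) ≈ 0.2642
After 'quiet': P(compromised) = 0.6·0.2642 / (0.6·0.2642 + 0.9·0.7358) ≈ 0.1931
After 'quiet': P(compromised) = 0.6·0.1931 / (0.6·0.1931 + 0.9·0.8069) ≈ 0.1376
After 'alert': P(compromised) = 0.4·0.1376 / (0.4·0.1376 + 0.1·0.8624) ≈ 0.3896

0.3896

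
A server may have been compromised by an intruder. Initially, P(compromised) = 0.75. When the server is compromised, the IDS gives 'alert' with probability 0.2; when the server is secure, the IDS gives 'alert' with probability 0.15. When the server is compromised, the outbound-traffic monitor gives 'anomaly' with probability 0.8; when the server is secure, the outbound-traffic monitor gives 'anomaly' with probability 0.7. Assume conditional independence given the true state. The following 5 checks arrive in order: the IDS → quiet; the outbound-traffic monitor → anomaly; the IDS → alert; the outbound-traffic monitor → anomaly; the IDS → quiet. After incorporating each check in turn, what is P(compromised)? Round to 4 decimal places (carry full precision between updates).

Each posterior becomes the prior for the next update.
After the IDS='quiet': P(compromised) = 0.8·0.7500 / (0.8·0.7500 + 0.85·0.2500) ≈ 0.7385
After the outbound-traffic monitor='anomaly': P(compromised) = 0.8·0.7385 / (0.8·0.7385 + 0.7·0.2615) ≈ 0.7634
After the IDS='alert': P(compromised) = 0.2·0.7634 / (0.2·0.7634 + 0.15·0.2366) ≈ 0.8114
After the outbound-traffic monitor='anomaly': P(compromised) = 0.8·0.8114 / (0.8·0.8114 + 0.7·0.1886) ≈ 0.8310
After the IDS='quiet': P(compromised) = 0.8·0.8310 / (0.8·0.8310 + 0.85·0.1690) ≈ 0.8223

0.8223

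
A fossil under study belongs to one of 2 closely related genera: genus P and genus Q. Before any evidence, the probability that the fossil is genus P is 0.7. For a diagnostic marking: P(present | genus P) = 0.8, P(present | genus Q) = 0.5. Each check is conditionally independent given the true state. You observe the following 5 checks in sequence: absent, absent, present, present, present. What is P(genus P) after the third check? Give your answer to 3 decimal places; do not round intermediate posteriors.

After 'absent': P(genus P) = 0.2·0.7000 / (0.2·0.7000 + 0.5·0.3000) ≈ 0.4828
After 'absent': P(genus P) = 0.2·0.4828 / (0.2·0.4828 + 0.5·0.5172) ≈ 0.2718
After 'present': P(genus P) = 0.8·0.2718 / (0.8·0.2718 + 0.5·0.7282) ≈ 0.3740

0.374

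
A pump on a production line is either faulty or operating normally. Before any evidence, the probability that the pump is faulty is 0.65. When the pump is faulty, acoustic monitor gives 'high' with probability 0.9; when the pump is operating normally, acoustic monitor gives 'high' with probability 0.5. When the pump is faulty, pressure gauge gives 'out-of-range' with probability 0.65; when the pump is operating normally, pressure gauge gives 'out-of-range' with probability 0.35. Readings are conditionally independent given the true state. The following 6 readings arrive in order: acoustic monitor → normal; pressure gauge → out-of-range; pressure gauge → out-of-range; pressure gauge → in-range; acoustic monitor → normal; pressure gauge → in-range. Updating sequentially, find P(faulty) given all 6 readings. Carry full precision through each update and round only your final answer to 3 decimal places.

0.069

After acoustic monitor='normal': P(faulty) = 0.1·0.6500 / (0.1·0.6500 + 0.5·0.3500) ≈ 0.2708
After pressure gauge='out-of-range': P(faulty) = 0.65·0.2708 / (0.65·0.2708 + 0.35·0.7292) ≈ 0.4082
After pressure gauge='out-of-range': P(faulty) = 0.65·0.4082 / (0.65·0.4082 + 0.35·0.5918) ≈ 0.5616
After pressure gauge='in-range': P(faulty) = 0.35·0.5616 / (0.35·0.5616 + 0.65·0.4384) ≈ 0.4082
After acoustic monitor='normal': P(faulty) = 0.1·0.4082 / (0.1·0.4082 + 0.5·0.5918) ≈ 0.1212
After pressure gauge='in-range': P(faulty) = 0.35·0.1212 / (0.35·0.1212 + 0.65·0.8788) ≈ 0.0691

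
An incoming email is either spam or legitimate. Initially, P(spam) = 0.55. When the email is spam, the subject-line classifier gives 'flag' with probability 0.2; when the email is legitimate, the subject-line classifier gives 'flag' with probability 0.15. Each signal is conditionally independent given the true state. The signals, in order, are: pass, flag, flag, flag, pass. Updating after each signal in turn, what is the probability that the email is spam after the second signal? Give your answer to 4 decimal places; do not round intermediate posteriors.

0.6053

After 'pass': P(spam) = 0.8·0.5500 / (0.8·0.5500 + 0.85·0.4500) ≈ 0.5350
After 'flag': P(spam) = 0.2·0.5350 / (0.2·0.5350 + 0.15·0.4650) ≈ 0.6053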